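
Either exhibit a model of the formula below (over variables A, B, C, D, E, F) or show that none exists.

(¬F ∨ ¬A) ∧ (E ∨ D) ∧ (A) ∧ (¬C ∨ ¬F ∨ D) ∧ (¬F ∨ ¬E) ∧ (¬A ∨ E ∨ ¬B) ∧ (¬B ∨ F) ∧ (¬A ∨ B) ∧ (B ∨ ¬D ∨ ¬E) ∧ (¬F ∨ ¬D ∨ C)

From the singleton clause (A), A = True.
From the singleton clause (¬F), F = False.
From the singleton clause (¬B), B = False.
Now (B) is unsatisfied and unit — conflict.

UNSATISFIABLE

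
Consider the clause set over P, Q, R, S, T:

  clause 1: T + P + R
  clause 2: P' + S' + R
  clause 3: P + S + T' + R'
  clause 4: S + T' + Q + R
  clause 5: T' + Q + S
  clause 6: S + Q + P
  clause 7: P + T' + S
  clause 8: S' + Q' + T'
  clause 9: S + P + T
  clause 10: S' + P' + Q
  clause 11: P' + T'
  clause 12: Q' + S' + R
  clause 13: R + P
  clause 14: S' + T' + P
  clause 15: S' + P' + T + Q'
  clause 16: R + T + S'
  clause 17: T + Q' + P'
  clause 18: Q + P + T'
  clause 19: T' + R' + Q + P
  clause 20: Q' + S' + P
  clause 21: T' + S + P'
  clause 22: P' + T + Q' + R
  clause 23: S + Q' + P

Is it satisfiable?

Satisfiable

Suppose P = 1.
The clause (T') is unit, so T = 0.
The clause (Q') is unit, so Q = 0.
The clause (S') is unit, so S = 0.
All clauses hold; R can take either value.
A satisfying assignment: P ↦ 1; Q ↦ 0; R ↦ 1; S ↦ 0; T ↦ 0.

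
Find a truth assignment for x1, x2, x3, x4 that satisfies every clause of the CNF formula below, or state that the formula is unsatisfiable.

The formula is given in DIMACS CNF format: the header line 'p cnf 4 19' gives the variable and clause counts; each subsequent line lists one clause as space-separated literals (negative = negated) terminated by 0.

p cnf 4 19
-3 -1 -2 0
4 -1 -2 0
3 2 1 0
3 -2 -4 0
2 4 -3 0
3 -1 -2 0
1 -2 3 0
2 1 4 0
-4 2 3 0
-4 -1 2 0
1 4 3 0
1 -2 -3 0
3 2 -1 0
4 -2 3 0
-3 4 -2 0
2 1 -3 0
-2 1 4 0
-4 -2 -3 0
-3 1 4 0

UNSATISFIABLE

Try x3 = False.
Try x2 = True.
The clause (¬x4) is unit, so x4 = False.
That conflicts with the unit clause (x4).
That branch fails; take x2 = False instead.
The clause (x1) is unit, so x1 = True.
That conflicts with the unit clause (¬x1).
Both values of x2 lead to a conflict.
That branch fails; take x3 = True instead.
Try x1 = False.
The clause (¬x2) is unit, so x2 = False.
That conflicts with the unit clause (x2).
That branch fails; take x1 = True instead.
The clause (¬x2) is unit, so x2 = False.
The clause (x4) is unit, so x4 = True.
That conflicts with the unit clause (¬x4).
Both values of x1 lead to a conflict.
Both values of x3 lead to a conflict.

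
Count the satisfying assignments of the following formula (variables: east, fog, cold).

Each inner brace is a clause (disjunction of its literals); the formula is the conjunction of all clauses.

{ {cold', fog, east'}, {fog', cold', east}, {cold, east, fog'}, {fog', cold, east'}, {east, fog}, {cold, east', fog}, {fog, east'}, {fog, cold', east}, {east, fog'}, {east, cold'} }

There are 2^3 = 8 truth assignments over (east, fog, cold).
Check each against the 10 clauses (columns in the order east, fog, cold):
  F F F  ✗ fails (east + fog)
  F F T  ✗ fails (east + fog)
  F T F  ✗ fails (cold + east + fog')
  F T T  ✗ fails (fog' + cold' + east)
  T F F  ✗ fails (cold + east' + fog)
  T F T  ✗ fails (cold' + fog + east')
  T T F  ✗ fails (fog' + cold + east')
  T T T  ✓ satisfies all
1 of the 8 rows is a model.

1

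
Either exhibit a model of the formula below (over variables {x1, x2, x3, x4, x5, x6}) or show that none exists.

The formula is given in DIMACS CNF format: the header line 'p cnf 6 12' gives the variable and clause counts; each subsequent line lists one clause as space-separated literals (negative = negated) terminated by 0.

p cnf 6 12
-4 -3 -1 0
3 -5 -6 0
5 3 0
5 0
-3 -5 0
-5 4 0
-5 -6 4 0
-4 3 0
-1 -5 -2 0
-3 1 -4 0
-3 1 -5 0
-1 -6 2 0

The clause (x5) is unit, so x5 = True.
The clause (¬x3) is unit, so x3 = False.
The clause (¬x6) is unit, so x6 = False.
The clause (x4) is unit, so x4 = True.
Now (¬x4) is unsatisfied and unit — conflict.

UNSATISFIABLE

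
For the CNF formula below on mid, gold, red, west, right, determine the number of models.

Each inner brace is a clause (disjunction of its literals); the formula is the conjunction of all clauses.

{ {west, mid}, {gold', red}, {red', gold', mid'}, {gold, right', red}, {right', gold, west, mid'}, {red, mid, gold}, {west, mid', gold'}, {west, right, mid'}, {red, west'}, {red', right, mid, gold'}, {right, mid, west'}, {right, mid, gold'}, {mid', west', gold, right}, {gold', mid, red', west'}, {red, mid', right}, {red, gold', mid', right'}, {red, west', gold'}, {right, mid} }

2

There are 2^5 = 32 truth assignments over (mid, gold, red, west, right).
Split on mid. With mid = 1, the clauses containing mid are satisfied and mid' drops from the rest; 1 of the 2^4 = 16 assignments to the other variables satisfy what remains.
With mid = 0, by the same count on the reduced clause set, 1 assignment works.
(One model: mid=F, gold=F, red=T, west=T, right=T.)
Total: 1 + 1 = 2.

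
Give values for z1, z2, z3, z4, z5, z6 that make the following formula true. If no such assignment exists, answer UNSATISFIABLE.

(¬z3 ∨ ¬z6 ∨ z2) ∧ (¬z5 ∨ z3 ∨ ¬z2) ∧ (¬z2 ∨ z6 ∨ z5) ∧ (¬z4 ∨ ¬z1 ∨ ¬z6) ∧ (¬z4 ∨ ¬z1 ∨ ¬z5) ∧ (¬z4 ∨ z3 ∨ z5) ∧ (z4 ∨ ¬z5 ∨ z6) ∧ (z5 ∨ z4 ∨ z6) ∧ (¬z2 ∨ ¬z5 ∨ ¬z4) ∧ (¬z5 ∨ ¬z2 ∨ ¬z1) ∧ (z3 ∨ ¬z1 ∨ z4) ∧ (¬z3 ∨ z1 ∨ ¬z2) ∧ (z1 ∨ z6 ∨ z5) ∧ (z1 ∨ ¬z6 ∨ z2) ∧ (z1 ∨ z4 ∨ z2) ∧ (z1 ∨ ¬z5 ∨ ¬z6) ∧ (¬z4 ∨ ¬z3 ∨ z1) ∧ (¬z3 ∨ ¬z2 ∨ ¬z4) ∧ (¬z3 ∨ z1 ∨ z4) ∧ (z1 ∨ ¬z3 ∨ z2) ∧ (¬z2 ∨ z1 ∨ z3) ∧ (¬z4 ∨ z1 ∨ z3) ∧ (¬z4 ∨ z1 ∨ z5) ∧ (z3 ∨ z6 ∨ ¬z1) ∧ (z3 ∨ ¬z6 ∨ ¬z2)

z1 ↦ True,  z2 ↦ True,  z3 ↦ True,  z4 ↦ False,  z5 ↦ False,  z6 ↦ True

Try z3 = True.
Try z6 = True.
The clause (z2) is unit, so z2 = True.
The clause (z1) is unit, so z1 = True.
The clause (¬z4) is unit, so z4 = False.
The clause (¬z5) is unit, so z5 = False.
Every clause now holds.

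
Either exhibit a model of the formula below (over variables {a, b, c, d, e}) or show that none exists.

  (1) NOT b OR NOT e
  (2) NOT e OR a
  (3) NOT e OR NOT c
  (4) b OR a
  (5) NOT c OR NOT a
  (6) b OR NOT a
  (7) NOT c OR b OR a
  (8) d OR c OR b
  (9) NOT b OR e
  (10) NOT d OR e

UNSATISFIABLE

Branch on b: set b = false.
Unit clause (a) forces a = true.
That conflicts with the unit clause (NOT a).
So b must be the other value — set b = true.
Unit clause (NOT e) forces e = false.
That conflicts with the unit clause (e).
Neither b = true nor b = false works.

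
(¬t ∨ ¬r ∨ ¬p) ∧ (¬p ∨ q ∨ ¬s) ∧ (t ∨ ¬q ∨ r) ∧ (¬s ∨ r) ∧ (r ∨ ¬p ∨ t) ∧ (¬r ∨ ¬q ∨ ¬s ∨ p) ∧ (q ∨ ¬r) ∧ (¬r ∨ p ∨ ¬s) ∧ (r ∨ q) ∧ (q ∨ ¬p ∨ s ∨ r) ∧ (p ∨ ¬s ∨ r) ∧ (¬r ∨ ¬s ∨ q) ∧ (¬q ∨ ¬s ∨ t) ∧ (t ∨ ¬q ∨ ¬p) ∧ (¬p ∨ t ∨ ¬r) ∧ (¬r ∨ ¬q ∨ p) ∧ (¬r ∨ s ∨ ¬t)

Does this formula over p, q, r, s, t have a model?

Case s = False:
Case q = True:
Case t = True:
The clause (¬r) is unit, so r = False.
No clause remains; p is free.
A satisfying assignment: p=False,  q=True,  r=False,  s=False,  t=True.

Satisfiable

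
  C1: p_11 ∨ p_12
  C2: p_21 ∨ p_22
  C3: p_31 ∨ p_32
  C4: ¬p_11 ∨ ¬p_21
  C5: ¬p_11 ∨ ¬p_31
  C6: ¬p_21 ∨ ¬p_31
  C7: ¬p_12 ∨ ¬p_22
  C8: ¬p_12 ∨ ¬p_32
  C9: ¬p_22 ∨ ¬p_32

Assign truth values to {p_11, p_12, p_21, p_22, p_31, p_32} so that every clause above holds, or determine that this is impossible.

Case p_11 = True:
(¬p_21) alone gives p_21 = False.
(p_22) alone gives p_22 = True.
(¬p_31) alone gives p_31 = False.
(p_32) alone gives p_32 = True.
Now (¬p_32) is unsatisfied and unit — conflict.
Undo p_11 and try p_11 = False.
(p_12) alone gives p_12 = True.
(¬p_22) alone gives p_22 = False.
(p_21) alone gives p_21 = True.
(¬p_31) alone gives p_31 = False.
(p_32) alone gives p_32 = True.
Now (¬p_32) is unsatisfied and unit — conflict.
Both values of p_11 lead to a conflict.

UNSATISFIABLE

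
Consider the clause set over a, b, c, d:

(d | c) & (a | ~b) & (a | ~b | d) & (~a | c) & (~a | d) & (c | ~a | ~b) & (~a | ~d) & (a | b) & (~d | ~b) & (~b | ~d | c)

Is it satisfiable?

Suppose d = 1.
The clause (~a) is unit, so a = 0.
The clause (~b) is unit, so b = 0.
Now (b) is unsatisfied and unit — conflict.
So d must be the other value — set d = 0.
The clause (c) is unit, so c = 1.
The clause (~a) is unit, so a = 0.
The clause (~b) is unit, so b = 0.
Now (b) is unsatisfied and unit — conflict.
Neither d = 1 nor d = 0 works.
No assignment satisfies every clause.

No, unsatisfiable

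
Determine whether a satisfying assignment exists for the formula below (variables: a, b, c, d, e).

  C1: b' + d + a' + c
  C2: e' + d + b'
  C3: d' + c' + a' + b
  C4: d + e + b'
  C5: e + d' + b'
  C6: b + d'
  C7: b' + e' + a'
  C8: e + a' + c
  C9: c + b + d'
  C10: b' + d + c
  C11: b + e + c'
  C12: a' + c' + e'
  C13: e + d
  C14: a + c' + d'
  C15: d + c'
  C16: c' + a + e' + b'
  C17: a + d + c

Try b = 0.
(d') alone gives d = 0.
(e) alone gives e = 1.
(c') alone gives c = 0.
(a) alone gives a = 1.
This assignment satisfies each clause.
A satisfying assignment: a ↦ 1,  b ↦ 0,  c ↦ 0,  d ↦ 0,  e ↦ 1.

Satisfiable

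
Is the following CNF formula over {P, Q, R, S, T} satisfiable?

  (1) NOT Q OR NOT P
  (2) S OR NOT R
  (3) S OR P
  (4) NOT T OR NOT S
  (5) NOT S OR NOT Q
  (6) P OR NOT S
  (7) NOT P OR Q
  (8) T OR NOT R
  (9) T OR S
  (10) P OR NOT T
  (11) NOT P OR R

Branch on Q: set Q = false.
(NOT P) alone gives P = false.
(S) alone gives S = true.
But (NOT S) is also a unit clause — contradiction.
Backtrack on Q: now try Q = true.
(NOT P) alone gives P = false.
(S) alone gives S = true.
But (NOT S) is also a unit clause — contradiction.
Neither Q = true nor Q = false works.
No assignment satisfies every clause.

Unsatisfiable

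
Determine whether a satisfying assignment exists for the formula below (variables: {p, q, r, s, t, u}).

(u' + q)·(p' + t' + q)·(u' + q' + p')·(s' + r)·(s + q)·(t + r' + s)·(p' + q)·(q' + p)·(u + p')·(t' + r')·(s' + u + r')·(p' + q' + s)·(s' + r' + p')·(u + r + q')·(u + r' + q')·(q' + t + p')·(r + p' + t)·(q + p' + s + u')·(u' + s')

No

Case u = 0:
Unit clause (p') forces p = 0.
Unit clause (q') forces q = 0.
Unit clause (s) forces s = 1.
Unit clause (r) forces r = 1.
Now (r') is unsatisfied and unit — conflict.
Backtrack on u: now try u = 1.
Unit clause (q) forces q = 1.
Unit clause (p') forces p = 0.
Now (p) is unsatisfied and unit — conflict.
Both values of u lead to a conflict.
No assignment satisfies every clause.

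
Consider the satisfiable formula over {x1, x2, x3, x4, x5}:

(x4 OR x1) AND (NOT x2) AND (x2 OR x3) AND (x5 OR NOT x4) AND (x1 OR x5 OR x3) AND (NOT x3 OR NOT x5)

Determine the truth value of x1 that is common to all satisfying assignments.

Suppose x1 = false.
(x4) alone gives x4 = true.
(NOT x2) alone gives x2 = false.
(x3) alone gives x3 = true.
(x5) alone gives x5 = true.
Now (NOT x5) is unsatisfied and unit — conflict.
So every satisfying assignment has x1 = True.

True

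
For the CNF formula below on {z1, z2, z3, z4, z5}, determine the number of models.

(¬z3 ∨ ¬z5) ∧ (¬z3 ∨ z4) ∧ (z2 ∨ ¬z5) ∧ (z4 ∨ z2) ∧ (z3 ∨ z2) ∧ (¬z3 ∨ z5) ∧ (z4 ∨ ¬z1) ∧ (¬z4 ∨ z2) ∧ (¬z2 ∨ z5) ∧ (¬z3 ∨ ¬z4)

3

There are 2^5 = 32 truth assignments over (z1, z2, z3, z4, z5).
Split on z1. With z1 = True, the clauses containing z1 are satisfied and ¬z1 drops from the rest; 1 of the 2^4 = 16 assignments to the other variables satisfy what remains.
With z1 = False, by the same count on the reduced clause set, 2 assignments work.
Total: 1 + 2 = 3.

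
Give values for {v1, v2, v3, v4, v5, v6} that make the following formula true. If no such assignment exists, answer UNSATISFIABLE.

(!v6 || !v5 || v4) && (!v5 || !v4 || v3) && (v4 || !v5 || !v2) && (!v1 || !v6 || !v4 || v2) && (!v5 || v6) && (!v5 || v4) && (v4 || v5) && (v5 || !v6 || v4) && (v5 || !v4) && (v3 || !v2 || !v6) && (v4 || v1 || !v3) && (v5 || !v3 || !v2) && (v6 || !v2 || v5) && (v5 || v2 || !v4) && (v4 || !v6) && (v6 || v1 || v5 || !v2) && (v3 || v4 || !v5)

v1: false,  v2: true,  v3: true,  v4: true,  v5: true,  v6: true

Branch on v5: set v5 = true.
(v6) alone gives v6 = true.
(v4) alone gives v4 = true.
(v3) alone gives v3 = true.
Branch on v1: set v1 = false.
No clause remains; v2 is free.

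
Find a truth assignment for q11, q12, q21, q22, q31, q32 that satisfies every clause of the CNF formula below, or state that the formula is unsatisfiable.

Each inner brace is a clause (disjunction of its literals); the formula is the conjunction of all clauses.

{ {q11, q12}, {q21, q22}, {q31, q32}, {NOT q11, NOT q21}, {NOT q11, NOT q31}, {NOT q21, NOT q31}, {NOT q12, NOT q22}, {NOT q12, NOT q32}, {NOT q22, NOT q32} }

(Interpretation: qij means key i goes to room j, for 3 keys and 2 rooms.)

Suppose q11 = true.
From the singleton clause (NOT q21), q21 = false.
From the singleton clause (q22), q22 = true.
From the singleton clause (NOT q31), q31 = false.
From the singleton clause (q32), q32 = true.
Now (NOT q32) is unsatisfied and unit — conflict.
So q11 must be the other value — set q11 = false.
From the singleton clause (q12), q12 = true.
From the singleton clause (NOT q22), q22 = false.
From the singleton clause (q21), q21 = true.
From the singleton clause (NOT q31), q31 = false.
From the singleton clause (q32), q32 = true.
Now (NOT q32) is unsatisfied and unit — conflict.
Both values of q11 lead to a conflict.

UNSATISFIABLE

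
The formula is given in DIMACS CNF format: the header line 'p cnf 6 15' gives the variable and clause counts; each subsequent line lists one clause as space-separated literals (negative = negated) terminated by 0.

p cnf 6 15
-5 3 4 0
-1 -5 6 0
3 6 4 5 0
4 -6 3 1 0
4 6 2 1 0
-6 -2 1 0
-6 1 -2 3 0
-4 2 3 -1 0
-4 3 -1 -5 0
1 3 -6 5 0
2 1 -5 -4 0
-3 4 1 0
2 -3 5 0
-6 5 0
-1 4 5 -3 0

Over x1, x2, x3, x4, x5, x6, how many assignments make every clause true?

There are 2^6 = 64 truth assignments over (x1, x2, x3, x4, x5, x6).
Split on x6. With x6 = True, the clauses containing x6 are satisfied and ¬x6 drops from the rest; 4 of the 2^5 = 32 assignments to the other variables satisfy what remains.
With x6 = False, by the same count on the reduced clause set, 7 assignments work.
Total: 4 + 7 = 11.

11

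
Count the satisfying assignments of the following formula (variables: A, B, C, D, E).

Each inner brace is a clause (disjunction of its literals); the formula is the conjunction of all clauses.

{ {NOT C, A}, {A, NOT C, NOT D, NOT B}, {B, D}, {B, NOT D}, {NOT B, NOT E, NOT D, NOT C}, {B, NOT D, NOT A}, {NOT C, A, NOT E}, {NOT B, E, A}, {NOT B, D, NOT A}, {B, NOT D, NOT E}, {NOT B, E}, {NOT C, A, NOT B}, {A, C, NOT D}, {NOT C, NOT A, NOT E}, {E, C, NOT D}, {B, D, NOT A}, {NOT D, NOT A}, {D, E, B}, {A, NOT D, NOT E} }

There are 2^5 = 32 truth assignments over (A, B, C, D, E).
Split on B. With B = true, the clauses containing B are satisfied and NOT B drops from the rest; 1 of the 2^4 = 16 assignments to the other variables satisfy what remains.
With B = false, by the same count on the reduced clause set, 0 assignments work.
(One model: A=F, B=T, C=F, D=F, E=T.)
Total: 1 + 0 = 1.

1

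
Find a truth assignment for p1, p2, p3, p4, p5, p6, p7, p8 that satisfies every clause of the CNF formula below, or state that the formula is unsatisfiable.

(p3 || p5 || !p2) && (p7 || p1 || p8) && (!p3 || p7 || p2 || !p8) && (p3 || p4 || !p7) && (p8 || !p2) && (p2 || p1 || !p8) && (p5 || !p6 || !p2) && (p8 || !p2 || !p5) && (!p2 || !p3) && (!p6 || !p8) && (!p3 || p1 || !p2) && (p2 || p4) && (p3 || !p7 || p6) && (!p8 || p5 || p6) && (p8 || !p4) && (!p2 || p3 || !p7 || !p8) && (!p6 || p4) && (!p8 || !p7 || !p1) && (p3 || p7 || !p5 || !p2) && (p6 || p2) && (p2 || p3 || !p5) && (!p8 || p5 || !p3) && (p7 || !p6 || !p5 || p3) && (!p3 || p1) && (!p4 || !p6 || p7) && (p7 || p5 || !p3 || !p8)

UNSATISFIABLE

Branch on p8: set p8 = true.
(!p6) alone gives p6 = false.
(p5) alone gives p5 = true.
(p2) alone gives p2 = true.
(!p3) alone gives p3 = false.
(!p7) alone gives p7 = false.
Now (p7) is unsatisfied and unit — conflict.
Undo p8 and try p8 = false.
(!p2) alone gives p2 = false.
(p4) alone gives p4 = true.
Now (!p4) is unsatisfied and unit — conflict.
Either choice for p8 ends in contradiction.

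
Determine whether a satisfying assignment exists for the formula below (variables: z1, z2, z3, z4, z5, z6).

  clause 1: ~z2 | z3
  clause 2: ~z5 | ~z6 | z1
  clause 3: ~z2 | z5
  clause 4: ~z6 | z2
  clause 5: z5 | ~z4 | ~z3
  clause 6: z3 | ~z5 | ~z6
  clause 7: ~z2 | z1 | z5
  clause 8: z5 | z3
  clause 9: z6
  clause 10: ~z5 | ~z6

Unsatisfiable

The clause (z6) is unit, so z6 = 1.
The clause (z2) is unit, so z2 = 1.
The clause (z3) is unit, so z3 = 1.
The clause (z5) is unit, so z5 = 1.
That conflicts with the unit clause (~z5).
No assignment satisfies every clause.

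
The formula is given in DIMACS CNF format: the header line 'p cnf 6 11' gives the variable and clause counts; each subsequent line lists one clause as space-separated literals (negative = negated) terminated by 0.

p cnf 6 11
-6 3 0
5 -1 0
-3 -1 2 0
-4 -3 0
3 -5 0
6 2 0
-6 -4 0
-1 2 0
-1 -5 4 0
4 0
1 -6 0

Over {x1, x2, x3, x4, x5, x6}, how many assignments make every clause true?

1

There are 2^6 = 64 truth assignments over (x1, x2, x3, x4, x5, x6).
Split on x3. With x3 = True, the clauses containing x3 are satisfied and ¬x3 drops from the rest; 0 of the 2^5 = 32 assignments to the other variables satisfy what remains.
With x3 = False, by the same count on the reduced clause set, 1 assignment works.
(One model: x1=F, x2=T, x3=F, x4=T, x5=F, x6=F.)
Total: 0 + 1 = 1.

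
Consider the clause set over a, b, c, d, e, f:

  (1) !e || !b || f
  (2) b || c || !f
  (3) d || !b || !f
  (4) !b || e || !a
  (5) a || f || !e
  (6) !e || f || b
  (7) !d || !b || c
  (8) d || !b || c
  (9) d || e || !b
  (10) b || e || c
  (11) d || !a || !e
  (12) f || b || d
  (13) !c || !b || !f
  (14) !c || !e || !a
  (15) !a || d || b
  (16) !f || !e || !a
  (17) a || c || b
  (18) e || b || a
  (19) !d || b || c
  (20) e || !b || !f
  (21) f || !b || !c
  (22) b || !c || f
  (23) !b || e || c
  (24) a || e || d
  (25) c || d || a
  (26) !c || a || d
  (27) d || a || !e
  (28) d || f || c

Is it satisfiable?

Suppose e = false.
Suppose b = false.
From the singleton clause (c), c = true.
From the singleton clause (a), a = true.
From the singleton clause (d), d = true.
From the singleton clause (f), f = true.
This assignment satisfies each clause.
A satisfying assignment: a ↦ true, b ↦ false, c ↦ true, d ↦ true, e ↦ false, f ↦ true.

Yes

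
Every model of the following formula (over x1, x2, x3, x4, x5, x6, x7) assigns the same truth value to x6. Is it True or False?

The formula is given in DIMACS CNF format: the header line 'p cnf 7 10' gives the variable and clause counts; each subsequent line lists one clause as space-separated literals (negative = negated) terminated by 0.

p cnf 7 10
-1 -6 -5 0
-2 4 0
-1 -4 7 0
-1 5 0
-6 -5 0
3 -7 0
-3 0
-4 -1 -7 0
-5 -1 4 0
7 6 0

True

Suppose x6 = False.
(¬x3) alone gives x3 = False.
(¬x7) alone gives x7 = False.
That conflicts with the unit clause (x7).
So every satisfying assignment has x6 = True.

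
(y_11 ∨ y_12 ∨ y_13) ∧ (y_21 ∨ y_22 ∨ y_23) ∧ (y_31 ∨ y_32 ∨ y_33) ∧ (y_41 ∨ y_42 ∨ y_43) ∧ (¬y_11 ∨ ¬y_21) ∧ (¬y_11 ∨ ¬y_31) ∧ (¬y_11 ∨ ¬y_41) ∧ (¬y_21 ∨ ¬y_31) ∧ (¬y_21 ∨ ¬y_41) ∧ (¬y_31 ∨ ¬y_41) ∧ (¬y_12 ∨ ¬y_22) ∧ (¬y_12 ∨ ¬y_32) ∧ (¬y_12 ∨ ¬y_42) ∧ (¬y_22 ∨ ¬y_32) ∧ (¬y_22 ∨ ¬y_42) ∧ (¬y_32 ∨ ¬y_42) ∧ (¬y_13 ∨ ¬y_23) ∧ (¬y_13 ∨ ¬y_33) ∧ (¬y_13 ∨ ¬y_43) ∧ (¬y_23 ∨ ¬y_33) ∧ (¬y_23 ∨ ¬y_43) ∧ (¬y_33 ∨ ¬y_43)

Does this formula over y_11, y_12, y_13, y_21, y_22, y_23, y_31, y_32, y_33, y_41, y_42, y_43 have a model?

Unsatisfiable

Try y_11 = False.
Try y_12 = True.
(¬y_22) alone gives y_22 = False.
(¬y_32) alone gives y_32 = False.
(¬y_42) alone gives y_42 = False.
Try y_21 = True.
(¬y_31) alone gives y_31 = False.
(y_33) alone gives y_33 = True.
(¬y_41) alone gives y_41 = False.
(y_43) alone gives y_43 = True.
But (¬y_43) is also a unit clause — contradiction.
Backtrack on y_21: now try y_21 = False.
(y_23) alone gives y_23 = True.
(¬y_13) alone gives y_13 = False.
(¬y_33) alone gives y_33 = False.
(y_31) alone gives y_31 = True.
(¬y_41) alone gives y_41 = False.
(y_43) alone gives y_43 = True.
But (¬y_43) is also a unit clause — contradiction.
Neither y_21 = True nor y_21 = False works.
Backtrack on y_12: now try y_12 = False.
(y_13) alone gives y_13 = True.
(¬y_23) alone gives y_23 = False.
(¬y_33) alone gives y_33 = False.
(¬y_43) alone gives y_43 = False.
Try y_21 = True.
(¬y_31) alone gives y_31 = False.
(y_32) alone gives y_32 = True.
(¬y_41) alone gives y_41 = False.
(y_42) alone gives y_42 = True.
But (¬y_42) is also a unit clause — contradiction.
Backtrack on y_21: now try y_21 = False.
(y_22) alone gives y_22 = True.
(¬y_32) alone gives y_32 = False.
(y_31) alone gives y_31 = True.
(¬y_41) alone gives y_41 = False.
(y_42) alone gives y_42 = True.
But (¬y_42) is also a unit clause — contradiction.
Neither y_21 = True nor y_21 = False works.
Neither y_12 = True nor y_12 = False works.
Backtrack on y_11: now try y_11 = True.
(¬y_21) alone gives y_21 = False.
(¬y_31) alone gives y_31 = False.
(¬y_41) alone gives y_41 = False.
Try y_22 = True.
(¬y_12) alone gives y_12 = False.
(¬y_32) alone gives y_32 = False.
(y_33) alone gives y_33 = True.
(¬y_42) alone gives y_42 = False.
(y_43) alone gives y_43 = True.
But (¬y_43) is also a unit clause — contradiction.
Backtrack on y_22: now try y_22 = False.
(y_23) alone gives y_23 = True.
(¬y_13) alone gives y_13 = False.
(¬y_33) alone gives y_33 = False.
(y_32) alone gives y_32 = True.
(¬y_12) alone gives y_12 = False.
(¬y_42) alone gives y_42 = False.
(y_43) alone gives y_43 = True.
But (¬y_43) is also a unit clause — contradiction.
Neither y_22 = True nor y_22 = False works.
Neither y_11 = True nor y_11 = False works.
No assignment satisfies every clause.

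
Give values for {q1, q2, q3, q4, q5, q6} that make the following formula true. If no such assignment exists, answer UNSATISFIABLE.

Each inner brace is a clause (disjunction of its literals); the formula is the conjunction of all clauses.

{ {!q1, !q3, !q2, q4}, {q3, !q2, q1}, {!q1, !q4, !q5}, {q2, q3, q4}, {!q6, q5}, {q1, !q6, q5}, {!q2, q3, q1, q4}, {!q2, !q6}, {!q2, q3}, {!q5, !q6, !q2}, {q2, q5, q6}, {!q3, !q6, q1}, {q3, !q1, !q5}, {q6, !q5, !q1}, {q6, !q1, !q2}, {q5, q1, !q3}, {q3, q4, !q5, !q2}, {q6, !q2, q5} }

q1 ↦ false,  q2 ↦ false,  q3 ↦ false,  q4 ↦ true,  q5 ↦ true,  q6 ↦ true

Branch on q6: set q6 = true.
The clause (q5) is unit, so q5 = true.
The clause (!q2) is unit, so q2 = false.
Branch on q1: set q1 = false.
The clause (!q3) is unit, so q3 = false.
The clause (q4) is unit, so q4 = true.
This assignment satisfies each clause.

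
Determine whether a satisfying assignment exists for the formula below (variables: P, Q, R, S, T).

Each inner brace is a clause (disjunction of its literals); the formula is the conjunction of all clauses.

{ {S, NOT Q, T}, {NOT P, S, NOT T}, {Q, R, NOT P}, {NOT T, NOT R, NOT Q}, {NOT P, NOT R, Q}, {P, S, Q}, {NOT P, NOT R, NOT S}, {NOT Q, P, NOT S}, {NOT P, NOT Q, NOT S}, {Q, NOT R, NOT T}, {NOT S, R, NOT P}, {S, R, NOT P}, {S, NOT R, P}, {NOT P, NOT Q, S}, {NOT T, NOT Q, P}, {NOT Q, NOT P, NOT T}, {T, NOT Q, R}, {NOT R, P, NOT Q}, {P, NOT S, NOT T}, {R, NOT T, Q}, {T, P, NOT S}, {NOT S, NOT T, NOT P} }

No, unsatisfiable

Case S = true:
Case P = false:
(NOT Q) alone gives Q = false.
(NOT T) alone gives T = false.
Now (T) is unsatisfied and unit — conflict.
That branch fails; take P = true instead.
(NOT R) alone gives R = false.
Now (R) is unsatisfied and unit — conflict.
Neither P = true nor P = false works.
That branch fails; take S = false instead.
Case Q = false:
(P) alone gives P = true.
(NOT T) alone gives T = false.
(R) alone gives R = true.
Now (NOT R) is unsatisfied and unit — conflict.
That branch fails; take Q = true instead.
(T) alone gives T = true.
(NOT P) alone gives P = false.
Now (P) is unsatisfied and unit — conflict.
Neither Q = true nor Q = false works.
Neither S = true nor S = false works.
No assignment satisfies every clause.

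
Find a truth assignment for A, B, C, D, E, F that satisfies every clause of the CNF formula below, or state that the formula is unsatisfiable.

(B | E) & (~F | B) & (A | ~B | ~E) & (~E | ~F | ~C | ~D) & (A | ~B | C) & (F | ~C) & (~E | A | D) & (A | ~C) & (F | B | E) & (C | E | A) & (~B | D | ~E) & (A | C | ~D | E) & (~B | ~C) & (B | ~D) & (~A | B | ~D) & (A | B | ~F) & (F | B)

Try B = 1.
Unit clause (~C) forces C = 0.
Unit clause (A) forces A = 1.
Try D = 1.
All clauses hold; E, F can take either value.

A: 1; B: 1; C: 0; D: 1; E: 1; F: 1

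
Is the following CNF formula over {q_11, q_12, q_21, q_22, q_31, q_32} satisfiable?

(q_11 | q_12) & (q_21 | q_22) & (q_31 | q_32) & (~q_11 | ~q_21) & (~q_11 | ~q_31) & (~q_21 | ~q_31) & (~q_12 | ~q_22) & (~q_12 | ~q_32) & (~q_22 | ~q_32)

Suppose q_11 = 1.
The clause (~q_21) is unit, so q_21 = 0.
The clause (q_22) is unit, so q_22 = 1.
The clause (~q_31) is unit, so q_31 = 0.
The clause (q_32) is unit, so q_32 = 1.
Now (~q_32) is unsatisfied and unit — conflict.
That branch fails; take q_11 = 0 instead.
The clause (q_12) is unit, so q_12 = 1.
The clause (~q_22) is unit, so q_22 = 0.
The clause (q_21) is unit, so q_21 = 1.
The clause (~q_31) is unit, so q_31 = 0.
The clause (q_32) is unit, so q_32 = 1.
Now (~q_32) is unsatisfied and unit — conflict.
Either choice for q_11 ends in contradiction.
No assignment satisfies every clause.

No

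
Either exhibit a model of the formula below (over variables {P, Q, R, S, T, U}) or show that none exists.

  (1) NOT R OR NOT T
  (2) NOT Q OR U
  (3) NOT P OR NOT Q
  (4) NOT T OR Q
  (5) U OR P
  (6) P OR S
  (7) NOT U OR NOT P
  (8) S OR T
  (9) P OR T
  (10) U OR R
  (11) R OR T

P=true; Q=false; R=true; S=true; T=false; U=false

Branch on R: set R = true.
From the singleton clause (NOT T), T = false.
From the singleton clause (S), S = true.
From the singleton clause (P), P = true.
From the singleton clause (NOT Q), Q = false.
From the singleton clause (NOT U), U = false.
This assignment satisfies each clause.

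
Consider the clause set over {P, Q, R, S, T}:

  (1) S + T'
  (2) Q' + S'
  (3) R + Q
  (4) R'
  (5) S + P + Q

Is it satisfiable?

From the singleton clause (R'), R = 0.
From the singleton clause (Q), Q = 1.
From the singleton clause (S'), S = 0.
From the singleton clause (T'), T = 0.
All clauses hold; P can take either value.
A satisfying assignment: P ↦ 0,  Q ↦ 1,  R ↦ 0,  S ↦ 0,  T ↦ 0.

Yes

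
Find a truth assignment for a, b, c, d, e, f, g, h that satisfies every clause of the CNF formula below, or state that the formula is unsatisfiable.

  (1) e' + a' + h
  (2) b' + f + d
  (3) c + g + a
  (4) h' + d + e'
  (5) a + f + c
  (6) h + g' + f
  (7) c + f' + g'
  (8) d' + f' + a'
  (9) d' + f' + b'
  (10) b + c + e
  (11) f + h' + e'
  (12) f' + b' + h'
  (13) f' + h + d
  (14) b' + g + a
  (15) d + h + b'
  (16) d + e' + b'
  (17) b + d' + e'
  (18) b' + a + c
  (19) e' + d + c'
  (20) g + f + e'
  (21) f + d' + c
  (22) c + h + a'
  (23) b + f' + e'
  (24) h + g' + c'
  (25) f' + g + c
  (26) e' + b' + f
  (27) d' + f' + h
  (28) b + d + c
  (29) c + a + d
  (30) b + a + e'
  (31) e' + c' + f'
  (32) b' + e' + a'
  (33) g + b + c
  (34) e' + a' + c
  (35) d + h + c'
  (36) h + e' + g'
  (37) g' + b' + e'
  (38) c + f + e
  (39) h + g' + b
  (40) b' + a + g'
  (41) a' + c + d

a: 1, b: 0, c: 1, d: 0, e: 0, f: 0, g: 0, h: 1

Suppose e = 0.
Suppose b = 0.
(c) alone gives c = 1.
Suppose h = 1.
Suppose d = 0.
Every clause is now satisfied; a, f, g are unconstrained.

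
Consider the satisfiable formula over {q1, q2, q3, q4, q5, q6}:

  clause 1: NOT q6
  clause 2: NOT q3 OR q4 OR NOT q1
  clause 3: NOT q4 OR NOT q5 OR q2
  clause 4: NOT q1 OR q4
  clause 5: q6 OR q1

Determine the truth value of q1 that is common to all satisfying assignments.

Suppose q1 = false.
Unit clause (NOT q6) forces q6 = false.
But (q6) is also a unit clause — contradiction.
So every satisfying assignment has q1 = True.

True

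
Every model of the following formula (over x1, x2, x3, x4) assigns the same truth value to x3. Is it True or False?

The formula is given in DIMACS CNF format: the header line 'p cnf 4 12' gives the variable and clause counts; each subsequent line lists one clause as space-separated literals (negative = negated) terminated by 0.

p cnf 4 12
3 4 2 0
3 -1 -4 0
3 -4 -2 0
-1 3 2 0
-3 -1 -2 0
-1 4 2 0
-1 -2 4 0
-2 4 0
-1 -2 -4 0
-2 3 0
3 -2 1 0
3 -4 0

True

Suppose x3 = False.
The clause (¬x2) is unit, so x2 = False.
The clause (x4) is unit, so x4 = True.
But (¬x4) is also a unit clause — contradiction.
So every satisfying assignment has x3 = True.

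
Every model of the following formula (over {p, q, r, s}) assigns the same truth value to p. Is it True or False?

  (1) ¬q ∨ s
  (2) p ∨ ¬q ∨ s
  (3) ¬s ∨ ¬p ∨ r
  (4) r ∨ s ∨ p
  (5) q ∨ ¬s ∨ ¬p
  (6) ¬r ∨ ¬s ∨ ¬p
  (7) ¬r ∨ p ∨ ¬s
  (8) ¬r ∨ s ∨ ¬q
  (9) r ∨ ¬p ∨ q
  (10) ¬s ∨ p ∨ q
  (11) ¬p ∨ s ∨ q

False

Suppose p = True.
Try q = False.
From the singleton clause (¬s), s = False.
That conflicts with the unit clause (s).
So q must be the other value — set q = True.
From the singleton clause (s), s = True.
From the singleton clause (r), r = True.
That conflicts with the unit clause (¬r).
Both values of q lead to a conflict.
So every satisfying assignment has p = False.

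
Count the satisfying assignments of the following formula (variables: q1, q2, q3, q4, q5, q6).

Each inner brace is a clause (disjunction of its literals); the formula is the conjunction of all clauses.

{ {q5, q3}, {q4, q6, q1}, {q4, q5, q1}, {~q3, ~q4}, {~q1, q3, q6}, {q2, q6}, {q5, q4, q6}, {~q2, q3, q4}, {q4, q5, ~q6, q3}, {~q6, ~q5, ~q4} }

There are 2^6 = 64 truth assignments over (q1, q2, q3, q4, q5, q6).
Split on q6. With q6 = 1, the clauses containing q6 are satisfied and ~q6 drops from the rest; 8 of the 2^5 = 32 assignments to the other variables satisfy what remains.
With q6 = 0, by the same count on the reduced clause set, 2 assignments work.
Total: 8 + 2 = 10.

10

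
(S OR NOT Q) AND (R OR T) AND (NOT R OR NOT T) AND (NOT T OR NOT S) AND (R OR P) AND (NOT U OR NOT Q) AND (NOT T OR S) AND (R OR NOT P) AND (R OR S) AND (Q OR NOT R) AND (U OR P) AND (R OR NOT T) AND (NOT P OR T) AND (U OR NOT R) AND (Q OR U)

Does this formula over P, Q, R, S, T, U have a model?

Case S = true:
From the singleton clause (NOT T), T = false.
From the singleton clause (R), R = true.
From the singleton clause (Q), Q = true.
From the singleton clause (NOT U), U = false.
That conflicts with the unit clause (U).
That branch fails; take S = false instead.
From the singleton clause (NOT Q), Q = false.
From the singleton clause (NOT T), T = false.
From the singleton clause (R), R = true.
That conflicts with the unit clause (NOT R).
Both values of S lead to a conflict.
No assignment satisfies every clause.

Unsatisfiable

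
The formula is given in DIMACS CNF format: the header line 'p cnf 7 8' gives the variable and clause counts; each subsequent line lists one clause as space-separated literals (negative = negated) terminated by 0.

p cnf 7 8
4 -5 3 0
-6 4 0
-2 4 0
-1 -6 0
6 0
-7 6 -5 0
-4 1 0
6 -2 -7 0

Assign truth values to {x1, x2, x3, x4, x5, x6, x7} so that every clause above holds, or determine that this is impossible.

UNSATISFIABLE

The clause (x6) is unit, so x6 = True.
The clause (x4) is unit, so x4 = True.
The clause (¬x1) is unit, so x1 = False.
Now (x1) is unsatisfied and unit — conflict.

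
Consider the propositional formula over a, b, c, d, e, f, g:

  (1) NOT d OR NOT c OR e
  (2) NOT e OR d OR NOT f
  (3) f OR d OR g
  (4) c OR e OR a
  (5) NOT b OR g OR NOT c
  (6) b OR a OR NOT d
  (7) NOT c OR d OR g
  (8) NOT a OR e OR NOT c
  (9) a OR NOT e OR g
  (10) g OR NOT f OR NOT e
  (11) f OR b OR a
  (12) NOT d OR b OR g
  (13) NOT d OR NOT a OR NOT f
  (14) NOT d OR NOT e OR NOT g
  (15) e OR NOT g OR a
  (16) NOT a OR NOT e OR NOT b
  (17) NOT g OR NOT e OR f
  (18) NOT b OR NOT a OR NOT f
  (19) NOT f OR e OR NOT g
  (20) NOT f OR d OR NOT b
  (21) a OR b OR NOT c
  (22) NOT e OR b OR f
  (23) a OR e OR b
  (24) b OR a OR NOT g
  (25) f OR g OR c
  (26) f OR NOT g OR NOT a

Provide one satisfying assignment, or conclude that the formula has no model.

Suppose d = false.
Suppose e = false.
Suppose f = true.
From the singleton clause (NOT g), g = false.
From the singleton clause (NOT c), c = false.
From the singleton clause (a), a = true.
From the singleton clause (NOT b), b = false.
Every clause now holds.

a ↦ true, b ↦ false, c ↦ false, d ↦ false, e ↦ false, f ↦ true, g ↦ false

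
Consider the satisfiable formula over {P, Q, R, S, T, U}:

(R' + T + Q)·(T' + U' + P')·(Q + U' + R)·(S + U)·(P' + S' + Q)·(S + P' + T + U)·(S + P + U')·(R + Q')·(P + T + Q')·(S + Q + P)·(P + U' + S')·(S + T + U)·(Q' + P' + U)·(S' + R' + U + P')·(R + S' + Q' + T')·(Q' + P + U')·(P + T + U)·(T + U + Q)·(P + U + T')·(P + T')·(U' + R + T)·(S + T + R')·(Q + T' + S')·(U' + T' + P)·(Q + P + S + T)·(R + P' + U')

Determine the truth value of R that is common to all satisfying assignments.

True

Suppose R = 0.
(Q') alone gives Q = 0.
(U') alone gives U = 0.
(S) alone gives S = 1.
(P') alone gives P = 0.
(T) alone gives T = 1.
Now (T') is unsatisfied and unit — conflict.
So every satisfying assignment has R = True.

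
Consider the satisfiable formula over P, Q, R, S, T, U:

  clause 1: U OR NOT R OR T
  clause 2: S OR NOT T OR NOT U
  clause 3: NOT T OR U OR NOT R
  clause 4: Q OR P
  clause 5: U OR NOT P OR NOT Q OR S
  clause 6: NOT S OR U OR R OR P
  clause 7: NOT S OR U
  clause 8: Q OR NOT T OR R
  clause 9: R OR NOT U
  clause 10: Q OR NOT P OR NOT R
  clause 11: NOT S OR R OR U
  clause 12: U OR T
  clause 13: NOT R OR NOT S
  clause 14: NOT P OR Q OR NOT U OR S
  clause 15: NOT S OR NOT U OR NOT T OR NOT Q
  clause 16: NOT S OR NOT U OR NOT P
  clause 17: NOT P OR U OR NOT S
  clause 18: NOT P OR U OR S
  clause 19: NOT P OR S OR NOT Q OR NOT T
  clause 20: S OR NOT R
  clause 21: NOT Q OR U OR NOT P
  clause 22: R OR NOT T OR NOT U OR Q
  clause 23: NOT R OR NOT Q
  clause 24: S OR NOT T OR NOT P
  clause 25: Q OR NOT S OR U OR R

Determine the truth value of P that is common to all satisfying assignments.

Suppose P = true.
Try S = false.
(U) alone gives U = true.
(NOT T) alone gives T = false.
(R) alone gives R = true.
That conflicts with the unit clause (NOT R).
So S must be the other value — set S = true.
(U) alone gives U = true.
That conflicts with the unit clause (NOT U).
Neither S = true nor S = false works.
So every satisfying assignment has P = False.

False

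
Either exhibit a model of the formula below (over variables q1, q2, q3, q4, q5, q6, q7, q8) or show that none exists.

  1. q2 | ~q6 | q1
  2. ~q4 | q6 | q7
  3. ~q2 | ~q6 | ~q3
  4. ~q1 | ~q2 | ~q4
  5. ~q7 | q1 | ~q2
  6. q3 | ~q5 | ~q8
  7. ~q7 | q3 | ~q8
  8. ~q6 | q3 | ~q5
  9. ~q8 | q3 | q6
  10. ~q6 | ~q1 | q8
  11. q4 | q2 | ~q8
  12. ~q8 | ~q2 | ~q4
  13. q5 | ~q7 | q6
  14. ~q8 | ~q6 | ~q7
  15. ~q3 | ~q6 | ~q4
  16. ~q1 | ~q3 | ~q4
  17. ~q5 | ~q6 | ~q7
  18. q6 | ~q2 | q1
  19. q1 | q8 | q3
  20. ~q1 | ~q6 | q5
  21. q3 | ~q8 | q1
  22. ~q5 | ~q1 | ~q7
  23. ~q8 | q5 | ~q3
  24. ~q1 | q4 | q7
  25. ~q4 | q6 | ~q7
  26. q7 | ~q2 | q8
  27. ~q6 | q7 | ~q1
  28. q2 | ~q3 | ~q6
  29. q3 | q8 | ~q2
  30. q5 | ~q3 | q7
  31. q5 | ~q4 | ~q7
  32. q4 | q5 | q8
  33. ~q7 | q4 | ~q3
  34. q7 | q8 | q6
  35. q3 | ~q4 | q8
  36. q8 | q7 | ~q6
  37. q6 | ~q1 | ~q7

Suppose q2 = 1.
Suppose q6 = 0.
The clause (q1) is unit, so q1 = 1.
The clause (~q4) is unit, so q4 = 0.
The clause (q7) is unit, so q7 = 1.
That conflicts with the unit clause (~q7).
Undo q6 and try q6 = 1.
The clause (~q3) is unit, so q3 = 0.
The clause (~q5) is unit, so q5 = 0.
The clause (~q1) is unit, so q1 = 0.
The clause (~q7) is unit, so q7 = 0.
The clause (q8) is unit, so q8 = 1.
That conflicts with the unit clause (~q8).
Both values of q6 lead to a conflict.
Undo q2 and try q2 = 0.
Suppose q6 = 0.
Suppose q4 = 0.
The clause (~q8) is unit, so q8 = 0.
The clause (q5) is unit, so q5 = 1.
The clause (q7) is unit, so q7 = 1.
The clause (~q1) is unit, so q1 = 0.
The clause (q3) is unit, so q3 = 1.
That conflicts with the unit clause (~q3).
Undo q4 and try q4 = 1.
The clause (q7) is unit, so q7 = 1.
That conflicts with the unit clause (~q7).
Both values of q4 lead to a conflict.
Undo q6 and try q6 = 1.
The clause (q1) is unit, so q1 = 1.
The clause (q8) is unit, so q8 = 1.
The clause (q4) is unit, so q4 = 1.
The clause (~q7) is unit, so q7 = 0.
That conflicts with the unit clause (q7).
Both values of q6 lead to a conflict.
Both values of q2 lead to a conflict.

UNSATISFIABLE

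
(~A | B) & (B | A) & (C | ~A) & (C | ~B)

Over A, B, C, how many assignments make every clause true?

There are 2^3 = 8 truth assignments over (A, B, C).
Check each against the 4 clauses (columns in the order A, B, C):
  F F F  ✗ fails (B | A)
  F F T  ✗ fails (B | A)
  F T F  ✗ fails (C | ~B)
  F T T  ✓ satisfies all
  T F F  ✗ fails (~A | B)
  T F T  ✗ fails (~A | B)
  T T F  ✗ fails (C | ~A)
  T T T  ✓ satisfies all
2 of the 8 rows are models.

2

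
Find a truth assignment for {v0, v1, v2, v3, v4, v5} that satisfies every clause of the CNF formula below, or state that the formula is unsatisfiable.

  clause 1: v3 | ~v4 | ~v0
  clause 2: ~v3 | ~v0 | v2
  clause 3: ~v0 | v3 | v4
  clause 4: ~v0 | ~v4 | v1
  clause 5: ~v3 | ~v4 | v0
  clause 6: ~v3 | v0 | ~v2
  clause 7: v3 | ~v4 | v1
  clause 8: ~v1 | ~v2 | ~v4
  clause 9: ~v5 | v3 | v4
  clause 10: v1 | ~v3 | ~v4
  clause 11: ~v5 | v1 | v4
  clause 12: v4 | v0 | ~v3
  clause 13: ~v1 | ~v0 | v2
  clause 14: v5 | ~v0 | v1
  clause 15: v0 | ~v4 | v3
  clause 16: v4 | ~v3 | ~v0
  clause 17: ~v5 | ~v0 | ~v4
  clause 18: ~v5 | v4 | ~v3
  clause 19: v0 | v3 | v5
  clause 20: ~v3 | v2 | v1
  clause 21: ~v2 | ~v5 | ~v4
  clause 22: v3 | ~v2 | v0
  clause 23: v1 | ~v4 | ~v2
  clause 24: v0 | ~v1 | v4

UNSATISFIABLE

Try v3 = 1.
Try v0 = 0.
Unit clause (~v4) forces v4 = 0.
Now (v4) is unsatisfied and unit — conflict.
Backtrack on v0: now try v0 = 1.
Unit clause (v2) forces v2 = 1.
Unit clause (v4) forces v4 = 1.
Unit clause (v1) forces v1 = 1.
Now (~v1) is unsatisfied and unit — conflict.
Both values of v0 lead to a conflict.
Backtrack on v3: now try v3 = 0.
Try v4 = 0.
Unit clause (~v0) forces v0 = 0.
Unit clause (~v5) forces v5 = 0.
Now (v5) is unsatisfied and unit — conflict.
Backtrack on v4: now try v4 = 1.
Unit clause (~v0) forces v0 = 0.
Now (v0) is unsatisfied and unit — conflict.
Both values of v4 lead to a conflict.
Both values of v3 lead to a conflict.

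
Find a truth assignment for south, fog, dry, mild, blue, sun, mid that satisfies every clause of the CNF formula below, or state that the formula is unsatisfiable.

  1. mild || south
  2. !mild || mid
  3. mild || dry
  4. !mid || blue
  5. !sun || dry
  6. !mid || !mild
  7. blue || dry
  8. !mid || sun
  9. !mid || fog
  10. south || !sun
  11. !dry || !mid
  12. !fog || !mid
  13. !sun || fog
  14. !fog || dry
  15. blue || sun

south=true,  fog=true,  dry=true,  mild=false,  blue=true,  sun=true,  mid=false

Branch on mild: set mild = false.
From the singleton clause (south), south = true.
From the singleton clause (dry), dry = true.
From the singleton clause (!mid), mid = false.
Branch on sun: set sun = true.
From the singleton clause (fog), fog = true.
All clauses hold; blue can take either value.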